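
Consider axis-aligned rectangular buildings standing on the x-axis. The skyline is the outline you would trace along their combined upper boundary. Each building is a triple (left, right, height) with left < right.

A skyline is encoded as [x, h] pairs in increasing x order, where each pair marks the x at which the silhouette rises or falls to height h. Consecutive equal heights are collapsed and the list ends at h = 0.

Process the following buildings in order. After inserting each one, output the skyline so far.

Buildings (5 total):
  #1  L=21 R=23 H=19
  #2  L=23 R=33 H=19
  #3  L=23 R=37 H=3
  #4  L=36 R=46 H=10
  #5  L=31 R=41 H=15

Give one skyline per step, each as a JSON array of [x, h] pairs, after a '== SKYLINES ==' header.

== SKYLINES ==
[[21,19],[23,0]]
[[21,19],[33,0]]
[[21,19],[33,3],[37,0]]
[[21,19],[33,3],[36,10],[46,0]]
[[21,19],[33,15],[41,10],[46,0]]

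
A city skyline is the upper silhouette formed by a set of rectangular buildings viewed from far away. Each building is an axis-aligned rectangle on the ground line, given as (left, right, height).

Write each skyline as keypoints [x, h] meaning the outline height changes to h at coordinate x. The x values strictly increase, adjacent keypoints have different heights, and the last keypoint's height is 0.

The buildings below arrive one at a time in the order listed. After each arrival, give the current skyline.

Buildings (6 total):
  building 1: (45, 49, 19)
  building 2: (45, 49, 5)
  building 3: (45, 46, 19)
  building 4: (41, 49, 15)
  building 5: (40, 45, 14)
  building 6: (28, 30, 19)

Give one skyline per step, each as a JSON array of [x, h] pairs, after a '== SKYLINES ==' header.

== SKYLINES ==
[[45,19],[49,0]]
[[45,19],[49,0]]
[[45,19],[49,0]]
[[41,15],[45,19],[49,0]]
[[40,14],[41,15],[45,19],[49,0]]
[[28,19],[30,0],[40,14],[41,15],[45,19],[49,0]]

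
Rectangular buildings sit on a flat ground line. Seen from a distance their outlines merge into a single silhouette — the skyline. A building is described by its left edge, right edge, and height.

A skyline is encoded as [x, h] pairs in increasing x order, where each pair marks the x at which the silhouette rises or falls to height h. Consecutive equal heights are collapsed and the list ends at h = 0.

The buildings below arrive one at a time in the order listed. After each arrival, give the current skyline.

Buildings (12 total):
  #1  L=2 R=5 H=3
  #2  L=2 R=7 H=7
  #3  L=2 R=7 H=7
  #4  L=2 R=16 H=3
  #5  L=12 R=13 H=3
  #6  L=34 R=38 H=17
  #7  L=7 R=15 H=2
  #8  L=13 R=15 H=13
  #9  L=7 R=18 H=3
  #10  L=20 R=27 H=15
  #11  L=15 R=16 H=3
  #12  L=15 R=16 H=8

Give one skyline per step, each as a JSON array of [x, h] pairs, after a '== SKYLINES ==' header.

== SKYLINES ==
[[2,3],[5,0]]
[[2,7],[7,0]]
[[2,7],[7,0]]
[[2,7],[7,3],[16,0]]
[[2,7],[7,3],[16,0]]
[[2,7],[7,3],[16,0],[34,17],[38,0]]
[[2,7],[7,3],[16,0],[34,17],[38,0]]
[[2,7],[7,3],[13,13],[15,3],[16,0],[34,17],[38,0]]
[[2,7],[7,3],[13,13],[15,3],[18,0],[34,17],[38,0]]
[[2,7],[7,3],[13,13],[15,3],[18,0],[20,15],[27,0],[34,17],[38,0]]
[[2,7],[7,3],[13,13],[15,3],[18,0],[20,15],[27,0],[34,17],[38,0]]
[[2,7],[7,3],[13,13],[15,8],[16,3],[18,0],[20,15],[27,0],[34,17],[38,0]]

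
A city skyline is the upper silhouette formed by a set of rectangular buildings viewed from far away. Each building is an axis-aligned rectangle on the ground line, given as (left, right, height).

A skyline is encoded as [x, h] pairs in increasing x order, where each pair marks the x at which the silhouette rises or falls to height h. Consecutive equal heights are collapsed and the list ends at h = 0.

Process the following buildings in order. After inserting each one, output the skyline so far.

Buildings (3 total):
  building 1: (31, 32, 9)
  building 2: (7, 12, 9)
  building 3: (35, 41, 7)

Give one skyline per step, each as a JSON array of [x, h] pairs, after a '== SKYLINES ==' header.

== SKYLINES ==
[[31,9],[32,0]]
[[7,9],[12,0],[31,9],[32,0]]
[[7,9],[12,0],[31,9],[32,0],[35,7],[41,0]]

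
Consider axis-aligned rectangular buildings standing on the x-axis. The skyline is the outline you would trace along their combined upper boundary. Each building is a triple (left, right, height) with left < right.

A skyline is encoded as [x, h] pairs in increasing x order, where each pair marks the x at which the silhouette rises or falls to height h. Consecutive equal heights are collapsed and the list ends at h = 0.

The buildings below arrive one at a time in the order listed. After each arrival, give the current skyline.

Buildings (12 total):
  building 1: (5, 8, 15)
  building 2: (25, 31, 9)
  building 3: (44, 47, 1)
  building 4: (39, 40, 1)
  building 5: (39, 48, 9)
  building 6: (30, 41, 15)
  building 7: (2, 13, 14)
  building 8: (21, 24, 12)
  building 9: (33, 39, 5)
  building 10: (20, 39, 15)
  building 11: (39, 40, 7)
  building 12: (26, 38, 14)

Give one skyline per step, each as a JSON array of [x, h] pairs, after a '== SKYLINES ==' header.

== SKYLINES ==
[[5,15],[8,0]]
[[5,15],[8,0],[25,9],[31,0]]
[[5,15],[8,0],[25,9],[31,0],[44,1],[47,0]]
[[5,15],[8,0],[25,9],[31,0],[39,1],[40,0],[44,1],[47,0]]
[[5,15],[8,0],[25,9],[31,0],[39,9],[48,0]]
[[5,15],[8,0],[25,9],[30,15],[41,9],[48,0]]
[[2,14],[5,15],[8,14],[13,0],[25,9],[30,15],[41,9],[48,0]]
[[2,14],[5,15],[8,14],[13,0],[21,12],[24,0],[25,9],[30,15],[41,9],[48,0]]
[[2,14],[5,15],[8,14],[13,0],[21,12],[24,0],[25,9],[30,15],[41,9],[48,0]]
[[2,14],[5,15],[8,14],[13,0],[20,15],[41,9],[48,0]]
[[2,14],[5,15],[8,14],[13,0],[20,15],[41,9],[48,0]]
[[2,14],[5,15],[8,14],[13,0],[20,15],[41,9],[48,0]]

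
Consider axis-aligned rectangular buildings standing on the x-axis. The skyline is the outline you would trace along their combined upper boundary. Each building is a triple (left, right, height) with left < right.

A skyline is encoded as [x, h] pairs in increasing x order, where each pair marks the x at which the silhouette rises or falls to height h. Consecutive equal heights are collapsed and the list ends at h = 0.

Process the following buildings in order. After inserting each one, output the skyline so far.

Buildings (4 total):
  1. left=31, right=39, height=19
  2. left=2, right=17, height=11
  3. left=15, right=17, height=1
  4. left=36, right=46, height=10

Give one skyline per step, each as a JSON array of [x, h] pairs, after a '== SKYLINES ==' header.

== SKYLINES ==
[[31,19],[39,0]]
[[2,11],[17,0],[31,19],[39,0]]
[[2,11],[17,0],[31,19],[39,0]]
[[2,11],[17,0],[31,19],[39,10],[46,0]]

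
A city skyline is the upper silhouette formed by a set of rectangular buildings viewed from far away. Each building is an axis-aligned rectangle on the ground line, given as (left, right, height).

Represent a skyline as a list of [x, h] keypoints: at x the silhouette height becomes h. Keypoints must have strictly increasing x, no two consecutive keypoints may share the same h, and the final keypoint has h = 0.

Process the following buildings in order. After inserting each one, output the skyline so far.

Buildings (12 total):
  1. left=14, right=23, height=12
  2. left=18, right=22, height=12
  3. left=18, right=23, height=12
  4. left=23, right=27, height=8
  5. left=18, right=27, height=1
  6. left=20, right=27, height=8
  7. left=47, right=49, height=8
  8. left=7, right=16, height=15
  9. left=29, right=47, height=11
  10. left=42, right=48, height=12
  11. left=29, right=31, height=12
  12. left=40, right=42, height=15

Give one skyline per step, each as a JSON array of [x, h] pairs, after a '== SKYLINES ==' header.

== SKYLINES ==
[[14,12],[23,0]]
[[14,12],[23,0]]
[[14,12],[23,0]]
[[14,12],[23,8],[27,0]]
[[14,12],[23,8],[27,0]]
[[14,12],[23,8],[27,0]]
[[14,12],[23,8],[27,0],[47,8],[49,0]]
[[7,15],[16,12],[23,8],[27,0],[47,8],[49,0]]
[[7,15],[16,12],[23,8],[27,0],[29,11],[47,8],[49,0]]
[[7,15],[16,12],[23,8],[27,0],[29,11],[42,12],[48,8],[49,0]]
[[7,15],[16,12],[23,8],[27,0],[29,12],[31,11],[42,12],[48,8],[49,0]]
[[7,15],[16,12],[23,8],[27,0],[29,12],[31,11],[40,15],[42,12],[48,8],[49,0]]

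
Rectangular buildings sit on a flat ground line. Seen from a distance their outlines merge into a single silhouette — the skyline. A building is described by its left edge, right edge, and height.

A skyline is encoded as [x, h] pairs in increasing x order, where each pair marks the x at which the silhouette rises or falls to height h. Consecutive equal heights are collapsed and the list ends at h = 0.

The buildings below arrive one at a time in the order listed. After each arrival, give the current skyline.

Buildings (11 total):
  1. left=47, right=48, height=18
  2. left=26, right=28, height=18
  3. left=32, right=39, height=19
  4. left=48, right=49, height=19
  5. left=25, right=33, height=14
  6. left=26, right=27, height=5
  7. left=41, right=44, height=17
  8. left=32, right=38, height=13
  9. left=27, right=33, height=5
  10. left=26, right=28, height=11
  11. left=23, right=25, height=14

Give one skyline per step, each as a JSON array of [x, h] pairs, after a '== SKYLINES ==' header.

== SKYLINES ==
[[47,18],[48,0]]
[[26,18],[28,0],[47,18],[48,0]]
[[26,18],[28,0],[32,19],[39,0],[47,18],[48,0]]
[[26,18],[28,0],[32,19],[39,0],[47,18],[48,19],[49,0]]
[[25,14],[26,18],[28,14],[32,19],[39,0],[47,18],[48,19],[49,0]]
[[25,14],[26,18],[28,14],[32,19],[39,0],[47,18],[48,19],[49,0]]
[[25,14],[26,18],[28,14],[32,19],[39,0],[41,17],[44,0],[47,18],[48,19],[49,0]]
[[25,14],[26,18],[28,14],[32,19],[39,0],[41,17],[44,0],[47,18],[48,19],[49,0]]
[[25,14],[26,18],[28,14],[32,19],[39,0],[41,17],[44,0],[47,18],[48,19],[49,0]]
[[25,14],[26,18],[28,14],[32,19],[39,0],[41,17],[44,0],[47,18],[48,19],[49,0]]
[[23,14],[26,18],[28,14],[32,19],[39,0],[41,17],[44,0],[47,18],[48,19],[49,0]]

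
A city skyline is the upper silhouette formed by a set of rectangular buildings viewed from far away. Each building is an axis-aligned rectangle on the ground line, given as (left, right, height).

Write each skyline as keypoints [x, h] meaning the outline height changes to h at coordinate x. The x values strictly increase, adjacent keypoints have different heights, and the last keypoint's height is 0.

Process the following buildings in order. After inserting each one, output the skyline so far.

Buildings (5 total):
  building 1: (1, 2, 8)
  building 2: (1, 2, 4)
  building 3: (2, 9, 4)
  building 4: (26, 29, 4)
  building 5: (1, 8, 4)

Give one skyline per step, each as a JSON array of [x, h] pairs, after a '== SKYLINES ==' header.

== SKYLINES ==
[[1,8],[2,0]]
[[1,8],[2,0]]
[[1,8],[2,4],[9,0]]
[[1,8],[2,4],[9,0],[26,4],[29,0]]
[[1,8],[2,4],[9,0],[26,4],[29,0]]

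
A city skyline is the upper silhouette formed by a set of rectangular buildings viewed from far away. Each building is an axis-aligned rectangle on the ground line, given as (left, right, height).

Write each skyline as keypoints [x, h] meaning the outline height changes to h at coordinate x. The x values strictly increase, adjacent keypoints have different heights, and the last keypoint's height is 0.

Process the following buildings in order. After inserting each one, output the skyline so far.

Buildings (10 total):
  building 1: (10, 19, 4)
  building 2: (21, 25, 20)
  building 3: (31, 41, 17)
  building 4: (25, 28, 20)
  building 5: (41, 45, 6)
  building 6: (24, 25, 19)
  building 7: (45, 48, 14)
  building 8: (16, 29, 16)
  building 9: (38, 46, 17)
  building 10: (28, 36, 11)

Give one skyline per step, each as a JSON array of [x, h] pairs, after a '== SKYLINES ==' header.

== SKYLINES ==
[[10,4],[19,0]]
[[10,4],[19,0],[21,20],[25,0]]
[[10,4],[19,0],[21,20],[25,0],[31,17],[41,0]]
[[10,4],[19,0],[21,20],[28,0],[31,17],[41,0]]
[[10,4],[19,0],[21,20],[28,0],[31,17],[41,6],[45,0]]
[[10,4],[19,0],[21,20],[28,0],[31,17],[41,6],[45,0]]
[[10,4],[19,0],[21,20],[28,0],[31,17],[41,6],[45,14],[48,0]]
[[10,4],[16,16],[21,20],[28,16],[29,0],[31,17],[41,6],[45,14],[48,0]]
[[10,4],[16,16],[21,20],[28,16],[29,0],[31,17],[46,14],[48,0]]
[[10,4],[16,16],[21,20],[28,16],[29,11],[31,17],[46,14],[48,0]]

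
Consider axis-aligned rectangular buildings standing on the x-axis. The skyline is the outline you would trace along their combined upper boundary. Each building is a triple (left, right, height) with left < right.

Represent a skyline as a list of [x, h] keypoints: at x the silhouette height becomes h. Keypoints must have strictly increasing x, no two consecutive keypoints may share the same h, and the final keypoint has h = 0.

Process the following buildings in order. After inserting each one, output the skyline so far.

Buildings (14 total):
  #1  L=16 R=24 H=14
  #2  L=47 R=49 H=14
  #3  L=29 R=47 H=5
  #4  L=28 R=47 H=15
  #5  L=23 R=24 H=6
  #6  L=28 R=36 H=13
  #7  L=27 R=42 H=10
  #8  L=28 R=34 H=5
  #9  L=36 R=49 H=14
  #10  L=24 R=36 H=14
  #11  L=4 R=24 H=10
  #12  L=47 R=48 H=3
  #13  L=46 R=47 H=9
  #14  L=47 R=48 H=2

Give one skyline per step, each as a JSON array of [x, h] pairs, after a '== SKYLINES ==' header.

== SKYLINES ==
[[16,14],[24,0]]
[[16,14],[24,0],[47,14],[49,0]]
[[16,14],[24,0],[29,5],[47,14],[49,0]]
[[16,14],[24,0],[28,15],[47,14],[49,0]]
[[16,14],[24,0],[28,15],[47,14],[49,0]]
[[16,14],[24,0],[28,15],[47,14],[49,0]]
[[16,14],[24,0],[27,10],[28,15],[47,14],[49,0]]
[[16,14],[24,0],[27,10],[28,15],[47,14],[49,0]]
[[16,14],[24,0],[27,10],[28,15],[47,14],[49,0]]
[[16,14],[28,15],[47,14],[49,0]]
[[4,10],[16,14],[28,15],[47,14],[49,0]]
[[4,10],[16,14],[28,15],[47,14],[49,0]]
[[4,10],[16,14],[28,15],[47,14],[49,0]]
[[4,10],[16,14],[28,15],[47,14],[49,0]]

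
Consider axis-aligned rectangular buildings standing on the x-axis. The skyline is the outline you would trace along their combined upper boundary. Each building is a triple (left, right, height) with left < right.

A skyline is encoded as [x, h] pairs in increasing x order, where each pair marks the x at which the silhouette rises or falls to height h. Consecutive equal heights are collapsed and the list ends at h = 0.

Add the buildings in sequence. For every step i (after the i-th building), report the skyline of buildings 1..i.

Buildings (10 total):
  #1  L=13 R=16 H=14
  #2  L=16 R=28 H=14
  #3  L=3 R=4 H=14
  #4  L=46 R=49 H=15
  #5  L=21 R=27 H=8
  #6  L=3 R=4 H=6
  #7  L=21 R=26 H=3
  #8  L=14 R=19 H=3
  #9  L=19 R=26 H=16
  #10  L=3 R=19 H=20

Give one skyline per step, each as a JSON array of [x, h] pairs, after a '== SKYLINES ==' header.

== SKYLINES ==
[[13,14],[16,0]]
[[13,14],[28,0]]
[[3,14],[4,0],[13,14],[28,0]]
[[3,14],[4,0],[13,14],[28,0],[46,15],[49,0]]
[[3,14],[4,0],[13,14],[28,0],[46,15],[49,0]]
[[3,14],[4,0],[13,14],[28,0],[46,15],[49,0]]
[[3,14],[4,0],[13,14],[28,0],[46,15],[49,0]]
[[3,14],[4,0],[13,14],[28,0],[46,15],[49,0]]
[[3,14],[4,0],[13,14],[19,16],[26,14],[28,0],[46,15],[49,0]]
[[3,20],[19,16],[26,14],[28,0],[46,15],[49,0]]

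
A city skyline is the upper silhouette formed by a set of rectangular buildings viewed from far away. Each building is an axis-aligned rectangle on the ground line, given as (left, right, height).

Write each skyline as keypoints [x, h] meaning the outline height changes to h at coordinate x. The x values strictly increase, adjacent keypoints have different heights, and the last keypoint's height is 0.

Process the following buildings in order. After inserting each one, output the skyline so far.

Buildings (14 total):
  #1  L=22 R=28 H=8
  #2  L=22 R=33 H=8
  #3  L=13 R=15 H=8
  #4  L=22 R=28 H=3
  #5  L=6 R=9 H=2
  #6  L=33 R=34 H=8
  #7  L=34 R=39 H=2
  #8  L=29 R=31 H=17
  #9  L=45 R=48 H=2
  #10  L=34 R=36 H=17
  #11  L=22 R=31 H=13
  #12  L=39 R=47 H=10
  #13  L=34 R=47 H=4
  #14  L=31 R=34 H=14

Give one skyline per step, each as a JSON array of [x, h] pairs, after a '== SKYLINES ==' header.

== SKYLINES ==
[[22,8],[28,0]]
[[22,8],[33,0]]
[[13,8],[15,0],[22,8],[33,0]]
[[13,8],[15,0],[22,8],[33,0]]
[[6,2],[9,0],[13,8],[15,0],[22,8],[33,0]]
[[6,2],[9,0],[13,8],[15,0],[22,8],[34,0]]
[[6,2],[9,0],[13,8],[15,0],[22,8],[34,2],[39,0]]
[[6,2],[9,0],[13,8],[15,0],[22,8],[29,17],[31,8],[34,2],[39,0]]
[[6,2],[9,0],[13,8],[15,0],[22,8],[29,17],[31,8],[34,2],[39,0],[45,2],[48,0]]
[[6,2],[9,0],[13,8],[15,0],[22,8],[29,17],[31,8],[34,17],[36,2],[39,0],[45,2],[48,0]]
[[6,2],[9,0],[13,8],[15,0],[22,13],[29,17],[31,8],[34,17],[36,2],[39,0],[45,2],[48,0]]
[[6,2],[9,0],[13,8],[15,0],[22,13],[29,17],[31,8],[34,17],[36,2],[39,10],[47,2],[48,0]]
[[6,2],[9,0],[13,8],[15,0],[22,13],[29,17],[31,8],[34,17],[36,4],[39,10],[47,2],[48,0]]
[[6,2],[9,0],[13,8],[15,0],[22,13],[29,17],[31,14],[34,17],[36,4],[39,10],[47,2],[48,0]]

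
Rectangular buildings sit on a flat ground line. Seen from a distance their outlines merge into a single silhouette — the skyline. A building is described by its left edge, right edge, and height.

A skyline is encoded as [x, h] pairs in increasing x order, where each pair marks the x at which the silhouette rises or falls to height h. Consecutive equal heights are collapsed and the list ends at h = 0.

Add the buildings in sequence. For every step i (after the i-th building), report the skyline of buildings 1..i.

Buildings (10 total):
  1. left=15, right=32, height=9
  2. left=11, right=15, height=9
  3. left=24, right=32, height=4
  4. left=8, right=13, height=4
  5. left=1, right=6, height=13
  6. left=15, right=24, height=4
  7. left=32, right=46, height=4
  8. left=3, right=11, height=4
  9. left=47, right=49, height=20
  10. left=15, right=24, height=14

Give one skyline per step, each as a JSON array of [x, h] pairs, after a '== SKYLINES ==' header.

== SKYLINES ==
[[15,9],[32,0]]
[[11,9],[32,0]]
[[11,9],[32,0]]
[[8,4],[11,9],[32,0]]
[[1,13],[6,0],[8,4],[11,9],[32,0]]
[[1,13],[6,0],[8,4],[11,9],[32,0]]
[[1,13],[6,0],[8,4],[11,9],[32,4],[46,0]]
[[1,13],[6,4],[11,9],[32,4],[46,0]]
[[1,13],[6,4],[11,9],[32,4],[46,0],[47,20],[49,0]]
[[1,13],[6,4],[11,9],[15,14],[24,9],[32,4],[46,0],[47,20],[49,0]]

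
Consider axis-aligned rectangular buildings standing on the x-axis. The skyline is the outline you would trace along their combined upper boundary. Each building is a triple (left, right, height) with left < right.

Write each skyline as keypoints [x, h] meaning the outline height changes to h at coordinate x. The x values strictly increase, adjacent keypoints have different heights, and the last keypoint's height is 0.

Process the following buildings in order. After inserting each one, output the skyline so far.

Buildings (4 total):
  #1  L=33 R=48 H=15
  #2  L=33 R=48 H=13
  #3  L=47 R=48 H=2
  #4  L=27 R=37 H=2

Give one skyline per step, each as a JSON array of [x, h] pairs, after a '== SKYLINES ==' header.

== SKYLINES ==
[[33,15],[48,0]]
[[33,15],[48,0]]
[[33,15],[48,0]]
[[27,2],[33,15],[48,0]]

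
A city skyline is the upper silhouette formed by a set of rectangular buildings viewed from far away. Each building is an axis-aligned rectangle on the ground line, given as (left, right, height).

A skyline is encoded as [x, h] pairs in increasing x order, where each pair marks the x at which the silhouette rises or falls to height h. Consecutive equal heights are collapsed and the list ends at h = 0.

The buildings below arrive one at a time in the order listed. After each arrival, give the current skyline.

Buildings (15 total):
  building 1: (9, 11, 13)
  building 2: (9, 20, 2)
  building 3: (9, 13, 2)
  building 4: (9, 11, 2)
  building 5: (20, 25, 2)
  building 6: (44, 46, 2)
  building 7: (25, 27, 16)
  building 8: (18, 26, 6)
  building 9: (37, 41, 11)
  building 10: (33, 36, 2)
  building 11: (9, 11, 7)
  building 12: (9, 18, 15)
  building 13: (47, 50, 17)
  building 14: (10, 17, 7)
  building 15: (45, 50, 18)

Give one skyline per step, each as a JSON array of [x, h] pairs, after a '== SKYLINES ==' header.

== SKYLINES ==
[[9,13],[11,0]]
[[9,13],[11,2],[20,0]]
[[9,13],[11,2],[20,0]]
[[9,13],[11,2],[20,0]]
[[9,13],[11,2],[25,0]]
[[9,13],[11,2],[25,0],[44,2],[46,0]]
[[9,13],[11,2],[25,16],[27,0],[44,2],[46,0]]
[[9,13],[11,2],[18,6],[25,16],[27,0],[44,2],[46,0]]
[[9,13],[11,2],[18,6],[25,16],[27,0],[37,11],[41,0],[44,2],[46,0]]
[[9,13],[11,2],[18,6],[25,16],[27,0],[33,2],[36,0],[37,11],[41,0],[44,2],[46,0]]
[[9,13],[11,2],[18,6],[25,16],[27,0],[33,2],[36,0],[37,11],[41,0],[44,2],[46,0]]
[[9,15],[18,6],[25,16],[27,0],[33,2],[36,0],[37,11],[41,0],[44,2],[46,0]]
[[9,15],[18,6],[25,16],[27,0],[33,2],[36,0],[37,11],[41,0],[44,2],[46,0],[47,17],[50,0]]
[[9,15],[18,6],[25,16],[27,0],[33,2],[36,0],[37,11],[41,0],[44,2],[46,0],[47,17],[50,0]]
[[9,15],[18,6],[25,16],[27,0],[33,2],[36,0],[37,11],[41,0],[44,2],[45,18],[50,0]]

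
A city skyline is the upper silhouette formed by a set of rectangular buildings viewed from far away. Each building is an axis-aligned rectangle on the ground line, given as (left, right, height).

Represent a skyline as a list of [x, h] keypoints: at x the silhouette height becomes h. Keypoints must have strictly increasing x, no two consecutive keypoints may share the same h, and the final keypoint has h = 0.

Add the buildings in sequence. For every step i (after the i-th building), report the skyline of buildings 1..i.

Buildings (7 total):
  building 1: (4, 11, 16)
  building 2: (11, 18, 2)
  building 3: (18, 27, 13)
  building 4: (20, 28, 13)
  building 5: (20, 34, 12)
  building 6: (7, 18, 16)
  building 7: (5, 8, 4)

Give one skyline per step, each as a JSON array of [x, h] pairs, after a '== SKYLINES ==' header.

== SKYLINES ==
[[4,16],[11,0]]
[[4,16],[11,2],[18,0]]
[[4,16],[11,2],[18,13],[27,0]]
[[4,16],[11,2],[18,13],[28,0]]
[[4,16],[11,2],[18,13],[28,12],[34,0]]
[[4,16],[18,13],[28,12],[34,0]]
[[4,16],[18,13],[28,12],[34,0]]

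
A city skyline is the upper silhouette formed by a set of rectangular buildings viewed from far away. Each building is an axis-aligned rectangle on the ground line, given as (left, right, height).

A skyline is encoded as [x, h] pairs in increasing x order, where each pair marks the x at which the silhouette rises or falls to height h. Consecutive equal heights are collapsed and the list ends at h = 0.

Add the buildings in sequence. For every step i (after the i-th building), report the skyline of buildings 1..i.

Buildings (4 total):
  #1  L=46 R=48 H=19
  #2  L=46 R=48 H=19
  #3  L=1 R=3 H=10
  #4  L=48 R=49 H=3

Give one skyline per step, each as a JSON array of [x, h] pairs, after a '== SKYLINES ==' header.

== SKYLINES ==
[[46,19],[48,0]]
[[46,19],[48,0]]
[[1,10],[3,0],[46,19],[48,0]]
[[1,10],[3,0],[46,19],[48,3],[49,0]]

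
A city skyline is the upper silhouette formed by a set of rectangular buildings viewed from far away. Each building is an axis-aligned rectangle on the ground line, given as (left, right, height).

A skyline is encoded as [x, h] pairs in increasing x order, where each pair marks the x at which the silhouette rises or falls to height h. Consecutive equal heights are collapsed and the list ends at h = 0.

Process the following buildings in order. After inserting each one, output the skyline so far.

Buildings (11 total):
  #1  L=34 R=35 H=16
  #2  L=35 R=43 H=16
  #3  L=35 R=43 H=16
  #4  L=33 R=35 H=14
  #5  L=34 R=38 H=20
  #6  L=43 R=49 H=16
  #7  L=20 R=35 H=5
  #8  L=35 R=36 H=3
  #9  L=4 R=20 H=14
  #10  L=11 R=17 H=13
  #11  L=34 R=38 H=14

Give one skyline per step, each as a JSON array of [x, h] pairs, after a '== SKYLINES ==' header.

== SKYLINES ==
[[34,16],[35,0]]
[[34,16],[43,0]]
[[34,16],[43,0]]
[[33,14],[34,16],[43,0]]
[[33,14],[34,20],[38,16],[43,0]]
[[33,14],[34,20],[38,16],[49,0]]
[[20,5],[33,14],[34,20],[38,16],[49,0]]
[[20,5],[33,14],[34,20],[38,16],[49,0]]
[[4,14],[20,5],[33,14],[34,20],[38,16],[49,0]]
[[4,14],[20,5],[33,14],[34,20],[38,16],[49,0]]
[[4,14],[20,5],[33,14],[34,20],[38,16],[49,0]]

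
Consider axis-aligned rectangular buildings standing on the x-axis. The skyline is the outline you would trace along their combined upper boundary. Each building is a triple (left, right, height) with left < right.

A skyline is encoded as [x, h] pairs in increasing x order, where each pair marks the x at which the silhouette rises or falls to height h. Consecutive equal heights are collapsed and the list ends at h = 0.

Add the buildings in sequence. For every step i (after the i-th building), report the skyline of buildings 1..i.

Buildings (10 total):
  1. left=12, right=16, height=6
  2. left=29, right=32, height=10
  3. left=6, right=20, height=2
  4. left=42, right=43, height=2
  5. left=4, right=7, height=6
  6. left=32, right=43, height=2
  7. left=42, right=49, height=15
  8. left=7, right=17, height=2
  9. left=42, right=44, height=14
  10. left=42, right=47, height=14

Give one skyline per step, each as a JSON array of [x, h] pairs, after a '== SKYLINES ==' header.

== SKYLINES ==
[[12,6],[16,0]]
[[12,6],[16,0],[29,10],[32,0]]
[[6,2],[12,6],[16,2],[20,0],[29,10],[32,0]]
[[6,2],[12,6],[16,2],[20,0],[29,10],[32,0],[42,2],[43,0]]
[[4,6],[7,2],[12,6],[16,2],[20,0],[29,10],[32,0],[42,2],[43,0]]
[[4,6],[7,2],[12,6],[16,2],[20,0],[29,10],[32,2],[43,0]]
[[4,6],[7,2],[12,6],[16,2],[20,0],[29,10],[32,2],[42,15],[49,0]]
[[4,6],[7,2],[12,6],[16,2],[20,0],[29,10],[32,2],[42,15],[49,0]]
[[4,6],[7,2],[12,6],[16,2],[20,0],[29,10],[32,2],[42,15],[49,0]]
[[4,6],[7,2],[12,6],[16,2],[20,0],[29,10],[32,2],[42,15],[49,0]]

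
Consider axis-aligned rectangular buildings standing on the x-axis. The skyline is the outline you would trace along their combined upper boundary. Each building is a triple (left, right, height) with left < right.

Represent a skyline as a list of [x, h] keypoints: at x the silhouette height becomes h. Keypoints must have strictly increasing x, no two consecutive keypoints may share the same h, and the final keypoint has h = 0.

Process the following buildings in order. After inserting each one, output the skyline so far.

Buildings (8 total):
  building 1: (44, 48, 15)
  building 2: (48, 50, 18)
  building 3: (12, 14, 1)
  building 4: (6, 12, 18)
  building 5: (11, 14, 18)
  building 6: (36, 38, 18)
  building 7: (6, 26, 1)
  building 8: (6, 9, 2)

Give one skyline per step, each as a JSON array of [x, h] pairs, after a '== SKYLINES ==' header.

== SKYLINES ==
[[44,15],[48,0]]
[[44,15],[48,18],[50,0]]
[[12,1],[14,0],[44,15],[48,18],[50,0]]
[[6,18],[12,1],[14,0],[44,15],[48,18],[50,0]]
[[6,18],[14,0],[44,15],[48,18],[50,0]]
[[6,18],[14,0],[36,18],[38,0],[44,15],[48,18],[50,0]]
[[6,18],[14,1],[26,0],[36,18],[38,0],[44,15],[48,18],[50,0]]
[[6,18],[14,1],[26,0],[36,18],[38,0],[44,15],[48,18],[50,0]]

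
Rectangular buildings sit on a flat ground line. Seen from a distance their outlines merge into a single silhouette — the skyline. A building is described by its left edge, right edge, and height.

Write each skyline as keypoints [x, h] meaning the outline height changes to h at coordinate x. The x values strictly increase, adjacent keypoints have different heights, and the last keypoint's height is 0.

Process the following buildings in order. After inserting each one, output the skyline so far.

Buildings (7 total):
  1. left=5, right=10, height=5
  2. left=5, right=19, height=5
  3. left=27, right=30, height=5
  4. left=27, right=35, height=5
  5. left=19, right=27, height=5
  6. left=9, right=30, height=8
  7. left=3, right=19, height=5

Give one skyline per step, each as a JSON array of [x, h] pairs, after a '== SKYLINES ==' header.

== SKYLINES ==
[[5,5],[10,0]]
[[5,5],[19,0]]
[[5,5],[19,0],[27,5],[30,0]]
[[5,5],[19,0],[27,5],[35,0]]
[[5,5],[35,0]]
[[5,5],[9,8],[30,5],[35,0]]
[[3,5],[9,8],[30,5],[35,0]]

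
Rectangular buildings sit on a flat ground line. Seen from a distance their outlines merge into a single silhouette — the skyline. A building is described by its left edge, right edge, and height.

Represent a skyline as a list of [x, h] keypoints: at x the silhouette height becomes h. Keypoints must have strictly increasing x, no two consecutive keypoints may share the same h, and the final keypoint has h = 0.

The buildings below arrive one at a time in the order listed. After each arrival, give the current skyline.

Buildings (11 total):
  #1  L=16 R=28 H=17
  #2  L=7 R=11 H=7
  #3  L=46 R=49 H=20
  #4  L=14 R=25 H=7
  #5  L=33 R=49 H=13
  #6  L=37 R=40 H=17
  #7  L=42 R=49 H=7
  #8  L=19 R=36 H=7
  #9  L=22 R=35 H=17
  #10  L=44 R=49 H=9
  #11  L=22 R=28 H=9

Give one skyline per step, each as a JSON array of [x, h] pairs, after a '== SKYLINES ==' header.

== SKYLINES ==
[[16,17],[28,0]]
[[7,7],[11,0],[16,17],[28,0]]
[[7,7],[11,0],[16,17],[28,0],[46,20],[49,0]]
[[7,7],[11,0],[14,7],[16,17],[28,0],[46,20],[49,0]]
[[7,7],[11,0],[14,7],[16,17],[28,0],[33,13],[46,20],[49,0]]
[[7,7],[11,0],[14,7],[16,17],[28,0],[33,13],[37,17],[40,13],[46,20],[49,0]]
[[7,7],[11,0],[14,7],[16,17],[28,0],[33,13],[37,17],[40,13],[46,20],[49,0]]
[[7,7],[11,0],[14,7],[16,17],[28,7],[33,13],[37,17],[40,13],[46,20],[49,0]]
[[7,7],[11,0],[14,7],[16,17],[35,13],[37,17],[40,13],[46,20],[49,0]]
[[7,7],[11,0],[14,7],[16,17],[35,13],[37,17],[40,13],[46,20],[49,0]]
[[7,7],[11,0],[14,7],[16,17],[35,13],[37,17],[40,13],[46,20],[49,0]]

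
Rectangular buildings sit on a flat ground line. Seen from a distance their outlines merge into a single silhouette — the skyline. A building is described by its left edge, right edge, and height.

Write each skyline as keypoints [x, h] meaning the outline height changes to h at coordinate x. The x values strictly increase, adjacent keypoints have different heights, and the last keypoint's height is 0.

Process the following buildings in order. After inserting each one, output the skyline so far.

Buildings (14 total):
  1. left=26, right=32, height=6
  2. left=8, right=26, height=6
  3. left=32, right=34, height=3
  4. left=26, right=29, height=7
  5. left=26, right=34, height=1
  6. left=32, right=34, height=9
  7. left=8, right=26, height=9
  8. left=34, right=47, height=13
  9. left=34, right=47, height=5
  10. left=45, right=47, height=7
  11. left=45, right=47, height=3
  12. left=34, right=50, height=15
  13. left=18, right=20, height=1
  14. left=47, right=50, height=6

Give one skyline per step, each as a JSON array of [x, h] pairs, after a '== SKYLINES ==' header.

== SKYLINES ==
[[26,6],[32,0]]
[[8,6],[32,0]]
[[8,6],[32,3],[34,0]]
[[8,6],[26,7],[29,6],[32,3],[34,0]]
[[8,6],[26,7],[29,6],[32,3],[34,0]]
[[8,6],[26,7],[29,6],[32,9],[34,0]]
[[8,9],[26,7],[29,6],[32,9],[34,0]]
[[8,9],[26,7],[29,6],[32,9],[34,13],[47,0]]
[[8,9],[26,7],[29,6],[32,9],[34,13],[47,0]]
[[8,9],[26,7],[29,6],[32,9],[34,13],[47,0]]
[[8,9],[26,7],[29,6],[32,9],[34,13],[47,0]]
[[8,9],[26,7],[29,6],[32,9],[34,15],[50,0]]
[[8,9],[26,7],[29,6],[32,9],[34,15],[50,0]]
[[8,9],[26,7],[29,6],[32,9],[34,15],[50,0]]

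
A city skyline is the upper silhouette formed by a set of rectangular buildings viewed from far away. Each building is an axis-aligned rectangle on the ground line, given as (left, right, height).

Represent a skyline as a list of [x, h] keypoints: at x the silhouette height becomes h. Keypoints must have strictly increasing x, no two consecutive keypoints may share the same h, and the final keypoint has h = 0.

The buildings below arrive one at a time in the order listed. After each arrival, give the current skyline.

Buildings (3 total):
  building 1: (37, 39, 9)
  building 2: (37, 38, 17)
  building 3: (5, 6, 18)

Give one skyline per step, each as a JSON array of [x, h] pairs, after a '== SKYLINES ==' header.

== SKYLINES ==
[[37,9],[39,0]]
[[37,17],[38,9],[39,0]]
[[5,18],[6,0],[37,17],[38,9],[39,0]]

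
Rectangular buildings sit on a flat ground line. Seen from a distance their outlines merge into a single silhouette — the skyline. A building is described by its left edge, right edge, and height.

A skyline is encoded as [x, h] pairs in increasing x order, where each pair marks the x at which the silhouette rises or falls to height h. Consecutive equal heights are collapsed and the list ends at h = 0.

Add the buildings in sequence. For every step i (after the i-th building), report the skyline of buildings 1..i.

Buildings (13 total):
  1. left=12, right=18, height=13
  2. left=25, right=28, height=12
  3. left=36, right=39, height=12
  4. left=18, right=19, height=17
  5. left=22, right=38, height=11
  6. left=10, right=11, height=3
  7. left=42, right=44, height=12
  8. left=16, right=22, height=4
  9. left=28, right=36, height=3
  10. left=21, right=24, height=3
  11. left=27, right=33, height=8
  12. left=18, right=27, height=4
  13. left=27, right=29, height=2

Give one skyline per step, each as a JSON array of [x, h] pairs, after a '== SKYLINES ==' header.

== SKYLINES ==
[[12,13],[18,0]]
[[12,13],[18,0],[25,12],[28,0]]
[[12,13],[18,0],[25,12],[28,0],[36,12],[39,0]]
[[12,13],[18,17],[19,0],[25,12],[28,0],[36,12],[39,0]]
[[12,13],[18,17],[19,0],[22,11],[25,12],[28,11],[36,12],[39,0]]
[[10,3],[11,0],[12,13],[18,17],[19,0],[22,11],[25,12],[28,11],[36,12],[39,0]]
[[10,3],[11,0],[12,13],[18,17],[19,0],[22,11],[25,12],[28,11],[36,12],[39,0],[42,12],[44,0]]
[[10,3],[11,0],[12,13],[18,17],[19,4],[22,11],[25,12],[28,11],[36,12],[39,0],[42,12],[44,0]]
[[10,3],[11,0],[12,13],[18,17],[19,4],[22,11],[25,12],[28,11],[36,12],[39,0],[42,12],[44,0]]
[[10,3],[11,0],[12,13],[18,17],[19,4],[22,11],[25,12],[28,11],[36,12],[39,0],[42,12],[44,0]]
[[10,3],[11,0],[12,13],[18,17],[19,4],[22,11],[25,12],[28,11],[36,12],[39,0],[42,12],[44,0]]
[[10,3],[11,0],[12,13],[18,17],[19,4],[22,11],[25,12],[28,11],[36,12],[39,0],[42,12],[44,0]]
[[10,3],[11,0],[12,13],[18,17],[19,4],[22,11],[25,12],[28,11],[36,12],[39,0],[42,12],[44,0]]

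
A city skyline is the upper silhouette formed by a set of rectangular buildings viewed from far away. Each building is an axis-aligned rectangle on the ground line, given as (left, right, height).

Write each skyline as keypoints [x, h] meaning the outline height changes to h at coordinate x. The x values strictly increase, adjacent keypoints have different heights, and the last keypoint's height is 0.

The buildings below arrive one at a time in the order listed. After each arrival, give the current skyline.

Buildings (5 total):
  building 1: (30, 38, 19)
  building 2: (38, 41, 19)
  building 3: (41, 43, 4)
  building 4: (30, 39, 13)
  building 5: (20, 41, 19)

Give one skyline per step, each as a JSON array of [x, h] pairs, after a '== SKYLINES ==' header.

== SKYLINES ==
[[30,19],[38,0]]
[[30,19],[41,0]]
[[30,19],[41,4],[43,0]]
[[30,19],[41,4],[43,0]]
[[20,19],[41,4],[43,0]]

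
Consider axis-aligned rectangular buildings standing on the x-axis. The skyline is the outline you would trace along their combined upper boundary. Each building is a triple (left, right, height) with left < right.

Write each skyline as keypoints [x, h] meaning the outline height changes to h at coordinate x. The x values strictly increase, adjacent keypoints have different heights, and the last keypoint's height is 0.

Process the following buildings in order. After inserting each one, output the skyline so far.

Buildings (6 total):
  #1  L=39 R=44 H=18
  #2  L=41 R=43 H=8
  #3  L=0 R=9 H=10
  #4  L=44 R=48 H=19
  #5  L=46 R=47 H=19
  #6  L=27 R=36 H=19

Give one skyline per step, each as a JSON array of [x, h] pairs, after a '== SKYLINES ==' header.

== SKYLINES ==
[[39,18],[44,0]]
[[39,18],[44,0]]
[[0,10],[9,0],[39,18],[44,0]]
[[0,10],[9,0],[39,18],[44,19],[48,0]]
[[0,10],[9,0],[39,18],[44,19],[48,0]]
[[0,10],[9,0],[27,19],[36,0],[39,18],[44,19],[48,0]]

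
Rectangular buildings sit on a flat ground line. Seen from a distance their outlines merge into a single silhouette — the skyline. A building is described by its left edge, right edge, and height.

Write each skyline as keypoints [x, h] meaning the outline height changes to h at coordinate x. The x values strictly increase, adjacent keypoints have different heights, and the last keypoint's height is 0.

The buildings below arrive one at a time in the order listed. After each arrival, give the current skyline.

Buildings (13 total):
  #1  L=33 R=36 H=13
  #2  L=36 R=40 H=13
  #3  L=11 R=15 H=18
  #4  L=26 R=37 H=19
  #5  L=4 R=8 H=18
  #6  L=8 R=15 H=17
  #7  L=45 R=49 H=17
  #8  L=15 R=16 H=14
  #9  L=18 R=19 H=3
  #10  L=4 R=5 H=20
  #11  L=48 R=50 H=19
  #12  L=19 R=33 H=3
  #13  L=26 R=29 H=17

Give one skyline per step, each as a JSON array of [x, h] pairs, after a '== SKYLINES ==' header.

== SKYLINES ==
[[33,13],[36,0]]
[[33,13],[40,0]]
[[11,18],[15,0],[33,13],[40,0]]
[[11,18],[15,0],[26,19],[37,13],[40,0]]
[[4,18],[8,0],[11,18],[15,0],[26,19],[37,13],[40,0]]
[[4,18],[8,17],[11,18],[15,0],[26,19],[37,13],[40,0]]
[[4,18],[8,17],[11,18],[15,0],[26,19],[37,13],[40,0],[45,17],[49,0]]
[[4,18],[8,17],[11,18],[15,14],[16,0],[26,19],[37,13],[40,0],[45,17],[49,0]]
[[4,18],[8,17],[11,18],[15,14],[16,0],[18,3],[19,0],[26,19],[37,13],[40,0],[45,17],[49,0]]
[[4,20],[5,18],[8,17],[11,18],[15,14],[16,0],[18,3],[19,0],[26,19],[37,13],[40,0],[45,17],[49,0]]
[[4,20],[5,18],[8,17],[11,18],[15,14],[16,0],[18,3],[19,0],[26,19],[37,13],[40,0],[45,17],[48,19],[50,0]]
[[4,20],[5,18],[8,17],[11,18],[15,14],[16,0],[18,3],[26,19],[37,13],[40,0],[45,17],[48,19],[50,0]]
[[4,20],[5,18],[8,17],[11,18],[15,14],[16,0],[18,3],[26,19],[37,13],[40,0],[45,17],[48,19],[50,0]]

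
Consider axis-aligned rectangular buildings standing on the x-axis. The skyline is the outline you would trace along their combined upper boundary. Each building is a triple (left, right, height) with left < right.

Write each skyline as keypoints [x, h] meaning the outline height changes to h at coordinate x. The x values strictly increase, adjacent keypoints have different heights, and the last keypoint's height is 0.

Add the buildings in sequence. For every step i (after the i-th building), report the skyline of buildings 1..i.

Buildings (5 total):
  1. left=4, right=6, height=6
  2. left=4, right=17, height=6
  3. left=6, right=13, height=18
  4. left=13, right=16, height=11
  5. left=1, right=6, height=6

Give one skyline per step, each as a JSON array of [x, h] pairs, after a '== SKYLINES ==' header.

== SKYLINES ==
[[4,6],[6,0]]
[[4,6],[17,0]]
[[4,6],[6,18],[13,6],[17,0]]
[[4,6],[6,18],[13,11],[16,6],[17,0]]
[[1,6],[6,18],[13,11],[16,6],[17,0]]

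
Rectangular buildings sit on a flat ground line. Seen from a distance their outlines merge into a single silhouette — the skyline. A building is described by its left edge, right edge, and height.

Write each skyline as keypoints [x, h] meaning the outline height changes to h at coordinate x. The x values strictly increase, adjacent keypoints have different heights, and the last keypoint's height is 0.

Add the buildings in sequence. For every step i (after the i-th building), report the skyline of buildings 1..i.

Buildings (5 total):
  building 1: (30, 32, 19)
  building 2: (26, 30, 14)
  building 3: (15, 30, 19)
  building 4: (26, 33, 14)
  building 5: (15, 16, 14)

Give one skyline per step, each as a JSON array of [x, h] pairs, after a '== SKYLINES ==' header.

== SKYLINES ==
[[30,19],[32,0]]
[[26,14],[30,19],[32,0]]
[[15,19],[32,0]]
[[15,19],[32,14],[33,0]]
[[15,19],[32,14],[33,0]]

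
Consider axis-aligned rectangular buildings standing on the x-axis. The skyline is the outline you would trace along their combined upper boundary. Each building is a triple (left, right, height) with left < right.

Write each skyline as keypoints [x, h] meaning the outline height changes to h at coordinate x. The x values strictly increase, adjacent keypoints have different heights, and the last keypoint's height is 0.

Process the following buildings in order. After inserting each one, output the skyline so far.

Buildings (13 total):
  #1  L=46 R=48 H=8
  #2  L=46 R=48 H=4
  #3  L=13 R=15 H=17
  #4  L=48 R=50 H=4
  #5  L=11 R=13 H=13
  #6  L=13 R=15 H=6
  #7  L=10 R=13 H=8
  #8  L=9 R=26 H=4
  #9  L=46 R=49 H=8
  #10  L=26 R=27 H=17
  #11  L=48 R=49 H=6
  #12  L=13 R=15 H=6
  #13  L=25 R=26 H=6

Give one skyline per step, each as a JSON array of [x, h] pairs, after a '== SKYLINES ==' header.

== SKYLINES ==
[[46,8],[48,0]]
[[46,8],[48,0]]
[[13,17],[15,0],[46,8],[48,0]]
[[13,17],[15,0],[46,8],[48,4],[50,0]]
[[11,13],[13,17],[15,0],[46,8],[48,4],[50,0]]
[[11,13],[13,17],[15,0],[46,8],[48,4],[50,0]]
[[10,8],[11,13],[13,17],[15,0],[46,8],[48,4],[50,0]]
[[9,4],[10,8],[11,13],[13,17],[15,4],[26,0],[46,8],[48,4],[50,0]]
[[9,4],[10,8],[11,13],[13,17],[15,4],[26,0],[46,8],[49,4],[50,0]]
[[9,4],[10,8],[11,13],[13,17],[15,4],[26,17],[27,0],[46,8],[49,4],[50,0]]
[[9,4],[10,8],[11,13],[13,17],[15,4],[26,17],[27,0],[46,8],[49,4],[50,0]]
[[9,4],[10,8],[11,13],[13,17],[15,4],[26,17],[27,0],[46,8],[49,4],[50,0]]
[[9,4],[10,8],[11,13],[13,17],[15,4],[25,6],[26,17],[27,0],[46,8],[49,4],[50,0]]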